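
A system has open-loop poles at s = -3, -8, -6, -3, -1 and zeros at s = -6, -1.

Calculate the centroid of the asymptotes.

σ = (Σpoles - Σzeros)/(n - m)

σ = (Σpoles - Σzeros)/(n - m) = (-21 - (-7))/(5 - 2) = -14/3 = -4.67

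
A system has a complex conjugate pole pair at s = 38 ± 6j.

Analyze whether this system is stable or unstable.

Real part of poles is 38 (> 0, right half-plane). Unstable.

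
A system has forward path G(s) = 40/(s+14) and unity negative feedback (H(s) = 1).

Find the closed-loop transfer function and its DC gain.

T(s) = G/(1+GH) = [40/(s+14)] / [1 + 40/(s+14)] = 40/(s+14+40) = 40/(s+54). DC gain = 40/54 = 0.7407.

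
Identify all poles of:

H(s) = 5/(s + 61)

Pole is where denominator = 0: s + 61 = 0, so s = -61.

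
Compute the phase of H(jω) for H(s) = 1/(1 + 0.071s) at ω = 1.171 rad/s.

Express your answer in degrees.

Phase = -arctan(ωτ) = -arctan(1.171 × 0.071) = -4.8°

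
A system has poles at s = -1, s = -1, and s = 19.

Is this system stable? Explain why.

Pole(s) at s = 19 are not in the left half-plane. System is unstable.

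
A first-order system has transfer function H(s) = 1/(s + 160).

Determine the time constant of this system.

For H(s) = 1/(s + 1/τ), the pole is at -1/τ = -160, so τ = 1/160 = 0.00625 s.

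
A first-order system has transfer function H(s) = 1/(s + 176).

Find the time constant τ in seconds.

For H(s) = 1/(s + 1/τ), the pole is at -1/τ = -176, so τ = 1/176 = 0.0057 s.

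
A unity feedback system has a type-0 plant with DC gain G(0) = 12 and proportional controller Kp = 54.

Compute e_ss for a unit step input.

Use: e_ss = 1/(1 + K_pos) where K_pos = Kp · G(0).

K_pos = Kp · G(0) = 54 × 12 = 648. e_ss = 1/(1 + 648) = 0.0015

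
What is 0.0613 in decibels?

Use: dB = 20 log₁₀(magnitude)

dB = 20 log₁₀(0.0613) = -24.3 dB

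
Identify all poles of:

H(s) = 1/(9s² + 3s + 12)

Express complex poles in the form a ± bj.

Discriminant = 3² - 4×9×12 = 9 - 432 = -423 < 0, so the poles are a complex conjugate pair s = (-3 ± j√423)/(2×9). Real part = -3/(2×9) = -3/18 ≈ -0.1667; imaginary part = ±√423/(2×9) ≈ 1.1426. Poles: s = -0.1667 ± 1.1426j.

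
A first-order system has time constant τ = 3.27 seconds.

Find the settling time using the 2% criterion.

For first-order system, 2% settling time ≈ 4τ = 4 × 3.27 = 13.08 s.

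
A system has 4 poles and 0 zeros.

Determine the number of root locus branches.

Root locus has n branches where n = number of poles = 4.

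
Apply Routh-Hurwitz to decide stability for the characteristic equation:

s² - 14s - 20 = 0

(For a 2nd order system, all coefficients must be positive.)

Coefficients: 1, -14, -20. b=-14, c=-20 not positive, so system is unstable.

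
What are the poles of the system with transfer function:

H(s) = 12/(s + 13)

Pole is where denominator = 0: s + 13 = 0, so s = -13.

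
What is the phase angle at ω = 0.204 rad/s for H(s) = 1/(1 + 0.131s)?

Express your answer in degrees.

Phase = -arctan(ωτ) = -arctan(0.204 × 0.131) = -1.5°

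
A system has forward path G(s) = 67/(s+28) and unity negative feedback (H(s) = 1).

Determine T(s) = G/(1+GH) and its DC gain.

T(s) = G/(1+GH) = [67/(s+28)] / [1 + 67/(s+28)] = 67/(s+28+67) = 67/(s+95). DC gain = 67/95 = 0.7053.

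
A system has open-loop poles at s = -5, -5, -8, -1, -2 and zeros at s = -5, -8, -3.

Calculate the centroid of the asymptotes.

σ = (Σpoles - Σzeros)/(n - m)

σ = (Σpoles - Σzeros)/(n - m) = (-21 - (-16))/(5 - 3) = -5/2 = -2.5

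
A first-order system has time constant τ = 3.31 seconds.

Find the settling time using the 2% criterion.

For first-order system, 2% settling time ≈ 4τ = 4 × 3.31 = 13.24 s.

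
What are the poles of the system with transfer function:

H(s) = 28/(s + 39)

Pole is where denominator = 0: s + 39 = 0, so s = -39.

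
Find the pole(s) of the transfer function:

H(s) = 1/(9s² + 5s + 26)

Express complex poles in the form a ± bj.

Discriminant = 5² - 4×9×26 = 25 - 936 = -911 < 0, so the poles are a complex conjugate pair s = (-5 ± j√911)/(2×9). Real part = -5/(2×9) = -5/18 ≈ -0.2778; imaginary part = ±√911/(2×9) ≈ 1.6768. Poles: s = -0.2778 ± 1.6768j.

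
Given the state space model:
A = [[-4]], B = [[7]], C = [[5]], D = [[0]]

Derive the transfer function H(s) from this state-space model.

(sI - A)⁻¹ = 1/(s + 4). H(s) = 5 × 7/(s + 4) + 0 = 35/(s + 4).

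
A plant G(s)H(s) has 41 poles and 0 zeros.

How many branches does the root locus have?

Root locus has n branches where n = number of poles = 41.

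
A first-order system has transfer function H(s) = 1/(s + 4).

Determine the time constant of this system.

For H(s) = 1/(s + 1/τ), the pole is at -1/τ = -4, so τ = 1/4 = 0.25 s.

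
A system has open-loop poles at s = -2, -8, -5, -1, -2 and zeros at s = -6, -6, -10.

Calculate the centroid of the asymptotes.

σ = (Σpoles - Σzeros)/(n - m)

σ = (Σpoles - Σzeros)/(n - m) = (-18 - (-22))/(5 - 3) = 4/2 = 2.0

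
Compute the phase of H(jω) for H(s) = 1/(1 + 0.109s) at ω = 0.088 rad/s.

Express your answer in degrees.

Phase = -arctan(ωτ) = -arctan(0.088 × 0.109) = -0.5°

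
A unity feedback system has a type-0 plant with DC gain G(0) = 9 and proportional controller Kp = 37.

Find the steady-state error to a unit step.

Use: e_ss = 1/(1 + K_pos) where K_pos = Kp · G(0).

K_pos = Kp · G(0) = 37 × 9 = 333. e_ss = 1/(1 + 333) = 0.0030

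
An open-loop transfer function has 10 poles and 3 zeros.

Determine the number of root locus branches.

Root locus has n branches where n = number of poles = 10.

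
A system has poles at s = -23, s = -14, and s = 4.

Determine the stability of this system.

Pole(s) at s = 4 are not in the left half-plane. System is unstable.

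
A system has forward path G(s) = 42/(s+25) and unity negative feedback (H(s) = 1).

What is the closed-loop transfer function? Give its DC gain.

T(s) = G/(1+GH) = [42/(s+25)] / [1 + 42/(s+25)] = 42/(s+25+42) = 42/(s+67). DC gain = 42/67 = 0.6269.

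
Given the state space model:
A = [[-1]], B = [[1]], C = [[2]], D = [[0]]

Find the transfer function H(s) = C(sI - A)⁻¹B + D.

(sI - A)⁻¹ = 1/(s + 1). H(s) = 2 × 1/(s + 1) + 0 = 2/(s + 1).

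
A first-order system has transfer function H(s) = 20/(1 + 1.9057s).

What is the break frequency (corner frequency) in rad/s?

Corner frequency = 1/τ = 1/1.9057 = 0.525 rad/s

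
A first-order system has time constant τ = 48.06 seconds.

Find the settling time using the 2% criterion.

For first-order system, 2% settling time ≈ 4τ = 4 × 48.06 = 192.24 s.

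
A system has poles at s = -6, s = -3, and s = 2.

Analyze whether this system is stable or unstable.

Pole(s) at s = 2 are not in the left half-plane. System is unstable.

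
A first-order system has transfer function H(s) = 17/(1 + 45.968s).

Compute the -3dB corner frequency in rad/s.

Corner frequency = 1/τ = 1/45.968 = 0.022 rad/s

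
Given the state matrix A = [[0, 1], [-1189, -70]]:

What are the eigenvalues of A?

det(A - λI) = λ² - (-70)λ + 1189 = (λ - (-41))(λ - (-29)). Eigenvalues: -41, -29.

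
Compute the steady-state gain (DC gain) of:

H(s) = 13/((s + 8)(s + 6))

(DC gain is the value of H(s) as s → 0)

DC gain = H(0) = 13/(8 × 6) = 13/48 = 0.2708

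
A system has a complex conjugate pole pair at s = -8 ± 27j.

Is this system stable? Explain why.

Real part of poles is -8 (< 0, left half-plane). Stable.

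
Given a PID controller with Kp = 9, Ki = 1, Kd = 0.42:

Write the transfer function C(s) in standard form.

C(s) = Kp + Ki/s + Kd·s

Substituting values: C(s) = 9 + 1/s + 0.42s = (0.42s² + 9s + 1)/s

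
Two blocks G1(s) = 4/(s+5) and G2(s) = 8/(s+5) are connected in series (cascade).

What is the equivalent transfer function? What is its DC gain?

Series: multiply transfer functions. G_eq = 4/(s+5) × 8/(s+5) = 32/((s+5)(s+5)). DC gain = 32/(5×5) = 1.28.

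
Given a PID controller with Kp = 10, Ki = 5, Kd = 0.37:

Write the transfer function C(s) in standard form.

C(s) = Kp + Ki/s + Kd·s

Substituting values: C(s) = 10 + 5/s + 0.37s = (0.37s² + 10s + 5)/s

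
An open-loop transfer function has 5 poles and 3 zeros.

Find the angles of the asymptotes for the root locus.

n - m = 5 - 3 = 2. Angles: θk = (2k + 1)·180°/2 = 90°, 270°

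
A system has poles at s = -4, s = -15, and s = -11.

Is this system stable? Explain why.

All poles are in the left half-plane. System is stable.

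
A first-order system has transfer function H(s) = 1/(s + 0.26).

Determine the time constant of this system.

For H(s) = 1/(s + 1/τ), the pole is at -1/τ = -0.26, so τ = 1/0.26 = 3.8462 s.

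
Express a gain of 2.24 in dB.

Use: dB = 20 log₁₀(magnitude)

dB = 20 log₁₀(2.24) = 7.0 dB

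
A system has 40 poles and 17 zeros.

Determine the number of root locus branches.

Root locus has n branches where n = number of poles = 40.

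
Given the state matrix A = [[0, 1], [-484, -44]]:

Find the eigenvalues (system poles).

det(A - λI) = λ² - (-44)λ + 484 = (λ - (-22))(λ - (-22)). Eigenvalues: -22, -22.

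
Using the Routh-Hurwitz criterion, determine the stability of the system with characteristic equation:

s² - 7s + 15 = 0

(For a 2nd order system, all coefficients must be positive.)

Coefficients: 1, -7, 15. b=-7 not positive, so system is unstable.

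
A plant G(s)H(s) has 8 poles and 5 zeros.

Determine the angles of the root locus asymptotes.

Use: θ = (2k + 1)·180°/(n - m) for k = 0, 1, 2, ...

n - m = 8 - 5 = 3. Angles: θk = (2k + 1)·180°/3 = 60°, 180°, 300°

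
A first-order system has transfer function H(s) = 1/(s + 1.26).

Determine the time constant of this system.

For H(s) = 1/(s + 1/τ), the pole is at -1/τ = -1.26, so τ = 1/1.26 = 0.7937 s.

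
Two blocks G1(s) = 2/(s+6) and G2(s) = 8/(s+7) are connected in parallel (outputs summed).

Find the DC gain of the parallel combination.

Parallel: G_eq = G1 + G2. DC gain = G1(0) + G2(0) = 2/6 + 8/7 = 0.3333 + 1.1429 = 1.4762.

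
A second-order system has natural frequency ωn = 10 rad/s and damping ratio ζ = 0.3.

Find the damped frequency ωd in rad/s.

ωd = ωn√(1 - ζ²) = 10√(1 - 0.3²) = 9.54 rad/s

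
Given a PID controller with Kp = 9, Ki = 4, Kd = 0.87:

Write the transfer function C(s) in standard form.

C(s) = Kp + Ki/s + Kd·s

Substituting values: C(s) = 9 + 4/s + 0.87s = (0.87s² + 9s + 4)/s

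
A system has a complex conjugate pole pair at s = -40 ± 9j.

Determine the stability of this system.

Real part of poles is -40 (< 0, left half-plane). Stable.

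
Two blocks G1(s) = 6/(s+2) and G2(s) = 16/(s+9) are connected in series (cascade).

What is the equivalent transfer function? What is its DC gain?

Series: multiply transfer functions. G_eq = 6/(s+2) × 16/(s+9) = 96/((s+2)(s+9)). DC gain = 96/(2×9) = 5.3333.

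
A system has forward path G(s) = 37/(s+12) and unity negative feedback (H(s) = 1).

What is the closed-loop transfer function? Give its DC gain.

T(s) = G/(1+GH) = [37/(s+12)] / [1 + 37/(s+12)] = 37/(s+12+37) = 37/(s+49). DC gain = 37/49 = 0.7551.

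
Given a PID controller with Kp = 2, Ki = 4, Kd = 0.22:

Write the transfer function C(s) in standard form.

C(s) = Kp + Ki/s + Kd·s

Substituting values: C(s) = 2 + 4/s + 0.22s = (0.22s² + 2s + 4)/s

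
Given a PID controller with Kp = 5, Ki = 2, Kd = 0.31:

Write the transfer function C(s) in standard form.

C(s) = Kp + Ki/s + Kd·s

Substituting values: C(s) = 5 + 2/s + 0.31s = (0.31s² + 5s + 2)/s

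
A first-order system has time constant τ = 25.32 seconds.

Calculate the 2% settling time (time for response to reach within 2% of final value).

For first-order system, 2% settling time ≈ 4τ = 4 × 25.32 = 101.28 s.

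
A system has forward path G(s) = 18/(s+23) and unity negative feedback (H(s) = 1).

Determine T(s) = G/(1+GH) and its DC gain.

T(s) = G/(1+GH) = [18/(s+23)] / [1 + 18/(s+23)] = 18/(s+23+18) = 18/(s+41). DC gain = 18/41 = 0.4390.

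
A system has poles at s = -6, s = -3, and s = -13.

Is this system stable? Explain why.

All poles are in the left half-plane. System is stable.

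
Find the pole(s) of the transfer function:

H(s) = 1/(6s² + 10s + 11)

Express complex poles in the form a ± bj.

Discriminant = 10² - 4×6×11 = 100 - 264 = -164 < 0, so the poles are a complex conjugate pair s = (-10 ± j√164)/(2×6). Real part = -10/(2×6) = -10/12 ≈ -0.8333; imaginary part = ±√164/(2×6) ≈ 1.0672. Poles: s = -0.8333 ± 1.0672j.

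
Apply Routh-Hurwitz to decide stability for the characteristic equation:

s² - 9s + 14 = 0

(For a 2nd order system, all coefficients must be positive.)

Coefficients: 1, -9, 14. b=-9 not positive, so system is unstable.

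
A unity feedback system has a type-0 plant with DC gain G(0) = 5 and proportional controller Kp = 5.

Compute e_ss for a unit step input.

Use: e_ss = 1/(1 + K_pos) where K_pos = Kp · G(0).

K_pos = Kp · G(0) = 5 × 5 = 25. e_ss = 1/(1 + 25) = 0.0385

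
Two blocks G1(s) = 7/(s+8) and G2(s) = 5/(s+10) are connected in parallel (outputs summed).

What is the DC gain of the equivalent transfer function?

Parallel: G_eq = G1 + G2. DC gain = G1(0) + G2(0) = 7/8 + 5/10 = 0.875 + 0.5 = 1.375.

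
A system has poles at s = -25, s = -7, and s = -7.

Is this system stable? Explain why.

All poles are in the left half-plane. System is stable.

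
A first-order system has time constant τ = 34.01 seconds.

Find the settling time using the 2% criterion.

For first-order system, 2% settling time ≈ 4τ = 4 × 34.01 = 136.04 s.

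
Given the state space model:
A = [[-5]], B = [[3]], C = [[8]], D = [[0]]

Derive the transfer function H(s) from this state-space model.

(sI - A)⁻¹ = 1/(s + 5). H(s) = 8 × 3/(s + 5) + 0 = 24/(s + 5).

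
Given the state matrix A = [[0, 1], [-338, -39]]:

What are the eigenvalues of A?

det(A - λI) = λ² - (-39)λ + 338 = (λ - (-26))(λ - (-13)). Eigenvalues: -26, -13.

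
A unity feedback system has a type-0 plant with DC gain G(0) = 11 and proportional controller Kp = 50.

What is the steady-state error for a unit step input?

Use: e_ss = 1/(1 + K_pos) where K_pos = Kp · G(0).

K_pos = Kp · G(0) = 50 × 11 = 550. e_ss = 1/(1 + 550) = 0.0018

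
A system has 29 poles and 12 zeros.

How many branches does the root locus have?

Root locus has n branches where n = number of poles = 29.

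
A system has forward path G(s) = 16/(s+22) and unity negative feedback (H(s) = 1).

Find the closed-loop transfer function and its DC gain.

T(s) = G/(1+GH) = [16/(s+22)] / [1 + 16/(s+22)] = 16/(s+22+16) = 16/(s+38). DC gain = 16/38 = 0.4211.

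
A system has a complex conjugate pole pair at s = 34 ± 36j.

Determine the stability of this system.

Real part of poles is 34 (> 0, right half-plane). Unstable.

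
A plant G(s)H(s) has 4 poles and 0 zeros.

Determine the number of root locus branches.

Root locus has n branches where n = number of poles = 4.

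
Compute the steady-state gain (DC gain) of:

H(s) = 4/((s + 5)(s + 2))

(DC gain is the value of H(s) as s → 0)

DC gain = H(0) = 4/(5 × 2) = 4/10 = 0.4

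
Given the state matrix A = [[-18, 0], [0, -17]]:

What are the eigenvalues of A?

For diagonal matrix, eigenvalues are diagonal entries: λ₁ = -18, λ₂ = -17.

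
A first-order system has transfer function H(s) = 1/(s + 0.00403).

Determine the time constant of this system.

For H(s) = 1/(s + 1/τ), the pole is at -1/τ = -0.00403, so τ = 1/0.00403 = 248.1 s.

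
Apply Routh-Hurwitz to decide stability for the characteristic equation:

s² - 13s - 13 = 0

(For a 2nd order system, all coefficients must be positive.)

Coefficients: 1, -13, -13. b=-13, c=-13 not positive, so system is unstable.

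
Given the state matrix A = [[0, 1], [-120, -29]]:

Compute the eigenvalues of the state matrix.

det(A - λI) = λ² - (-29)λ + 120 = (λ - (-5))(λ - (-24)). Eigenvalues: -5, -24.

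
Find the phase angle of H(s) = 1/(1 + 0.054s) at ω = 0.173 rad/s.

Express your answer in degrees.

Phase = -arctan(ωτ) = -arctan(0.173 × 0.054) = -0.5°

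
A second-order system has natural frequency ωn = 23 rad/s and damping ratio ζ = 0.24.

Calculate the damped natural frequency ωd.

ωd = ωn√(1 - ζ²) = 23√(1 - 0.24²) = 22.33 rad/s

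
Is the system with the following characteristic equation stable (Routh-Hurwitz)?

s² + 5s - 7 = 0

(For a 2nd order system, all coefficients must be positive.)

Coefficients: 1, 5, -7. c=-7 not positive, so system is unstable.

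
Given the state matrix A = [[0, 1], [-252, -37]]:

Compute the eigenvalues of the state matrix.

det(A - λI) = λ² - (-37)λ + 252 = (λ - (-28))(λ - (-9)). Eigenvalues: -28, -9.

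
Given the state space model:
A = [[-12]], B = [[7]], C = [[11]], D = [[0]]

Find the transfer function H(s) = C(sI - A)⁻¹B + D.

(sI - A)⁻¹ = 1/(s + 12). H(s) = 11 × 7/(s + 12) + 0 = 77/(s + 12).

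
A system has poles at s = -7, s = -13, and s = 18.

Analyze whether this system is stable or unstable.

Pole(s) at s = 18 are not in the left half-plane. System is unstable.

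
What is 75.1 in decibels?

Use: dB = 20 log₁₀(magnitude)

dB = 20 log₁₀(75.1) = 37.5 dB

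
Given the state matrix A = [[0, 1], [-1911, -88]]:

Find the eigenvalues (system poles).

det(A - λI) = λ² - (-88)λ + 1911 = (λ - (-49))(λ - (-39)). Eigenvalues: -49, -39.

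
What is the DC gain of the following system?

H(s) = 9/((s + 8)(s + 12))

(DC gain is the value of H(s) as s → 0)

DC gain = H(0) = 9/(8 × 12) = 9/96 = 0.09375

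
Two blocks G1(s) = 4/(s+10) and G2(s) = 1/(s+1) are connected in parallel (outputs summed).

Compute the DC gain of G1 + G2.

Parallel: G_eq = G1 + G2. DC gain = G1(0) + G2(0) = 4/10 + 1/1 = 0.4 + 1 = 1.4.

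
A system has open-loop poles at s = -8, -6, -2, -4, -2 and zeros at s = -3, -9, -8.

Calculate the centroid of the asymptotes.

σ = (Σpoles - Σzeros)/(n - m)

σ = (Σpoles - Σzeros)/(n - m) = (-22 - (-20))/(5 - 3) = -2/2 = -1.0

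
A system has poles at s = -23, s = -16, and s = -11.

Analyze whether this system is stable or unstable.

All poles are in the left half-plane. System is stable.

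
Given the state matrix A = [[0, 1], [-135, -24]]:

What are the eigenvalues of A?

det(A - λI) = λ² - (-24)λ + 135 = (λ - (-15))(λ - (-9)). Eigenvalues: -15, -9.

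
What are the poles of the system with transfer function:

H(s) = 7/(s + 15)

Pole is where denominator = 0: s + 15 = 0, so s = -15.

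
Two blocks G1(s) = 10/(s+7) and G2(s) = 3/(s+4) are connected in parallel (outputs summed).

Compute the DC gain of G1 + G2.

Parallel: G_eq = G1 + G2. DC gain = G1(0) + G2(0) = 10/7 + 3/4 = 1.4286 + 0.75 = 2.1786.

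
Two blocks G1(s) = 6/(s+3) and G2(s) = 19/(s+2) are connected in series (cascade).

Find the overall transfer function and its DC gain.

Series: multiply transfer functions. G_eq = 6/(s+3) × 19/(s+2) = 114/((s+3)(s+2)). DC gain = 114/(3×2) = 19.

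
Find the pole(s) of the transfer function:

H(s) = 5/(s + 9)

Pole is where denominator = 0: s + 9 = 0, so s = -9.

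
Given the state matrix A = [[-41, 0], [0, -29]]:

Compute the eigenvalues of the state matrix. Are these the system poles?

For diagonal matrix, eigenvalues are diagonal entries: λ₁ = -41, λ₂ = -29. Eigenvalues of A = system poles.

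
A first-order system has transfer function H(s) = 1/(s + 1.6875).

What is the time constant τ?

For H(s) = 1/(s + 1/τ), the pole is at -1/τ = -1.6875, so τ = 1/1.6875 = 0.5926 s.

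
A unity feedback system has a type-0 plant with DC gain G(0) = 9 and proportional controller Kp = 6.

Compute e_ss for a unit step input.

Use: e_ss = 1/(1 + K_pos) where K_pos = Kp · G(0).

K_pos = Kp · G(0) = 6 × 9 = 54. e_ss = 1/(1 + 54) = 0.0182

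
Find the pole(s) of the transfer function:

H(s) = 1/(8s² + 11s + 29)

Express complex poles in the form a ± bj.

Discriminant = 11² - 4×8×29 = 121 - 928 = -807 < 0, so the poles are a complex conjugate pair s = (-11 ± j√807)/(2×8). Real part = -11/(2×8) = -11/16 = -0.6875; imaginary part = ±√807/(2×8) ≈ 1.7755. Poles: s = -0.6875 ± 1.7755j.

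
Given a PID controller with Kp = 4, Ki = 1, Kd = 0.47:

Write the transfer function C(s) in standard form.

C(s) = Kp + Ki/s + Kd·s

Substituting values: C(s) = 4 + 1/s + 0.47s = (0.47s² + 4s + 1)/s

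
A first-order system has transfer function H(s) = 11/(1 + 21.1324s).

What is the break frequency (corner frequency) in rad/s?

Corner frequency = 1/τ = 1/21.1324 = 0.047 rad/s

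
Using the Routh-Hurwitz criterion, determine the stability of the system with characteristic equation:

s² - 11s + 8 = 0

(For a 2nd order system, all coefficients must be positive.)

Coefficients: 1, -11, 8. b=-11 not positive, so system is unstable.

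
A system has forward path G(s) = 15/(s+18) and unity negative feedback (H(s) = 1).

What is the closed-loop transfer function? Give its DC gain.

T(s) = G/(1+GH) = [15/(s+18)] / [1 + 15/(s+18)] = 15/(s+18+15) = 15/(s+33). DC gain = 15/33 = 0.4545.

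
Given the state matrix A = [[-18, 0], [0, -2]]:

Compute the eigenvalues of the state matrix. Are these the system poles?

For diagonal matrix, eigenvalues are diagonal entries: λ₁ = -18, λ₂ = -2. Eigenvalues of A = system poles.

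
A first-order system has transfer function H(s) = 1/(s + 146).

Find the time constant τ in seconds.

For H(s) = 1/(s + 1/τ), the pole is at -1/τ = -146, so τ = 1/146 = 0.0068 s.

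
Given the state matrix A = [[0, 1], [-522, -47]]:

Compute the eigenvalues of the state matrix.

det(A - λI) = λ² - (-47)λ + 522 = (λ - (-18))(λ - (-29)). Eigenvalues: -18, -29.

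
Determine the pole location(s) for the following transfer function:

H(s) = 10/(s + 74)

Pole is where denominator = 0: s + 74 = 0, so s = -74.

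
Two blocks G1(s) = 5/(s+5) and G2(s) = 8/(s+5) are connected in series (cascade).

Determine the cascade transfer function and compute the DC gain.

Series: multiply transfer functions. G_eq = 5/(s+5) × 8/(s+5) = 40/((s+5)(s+5)). DC gain = 40/(5×5) = 1.6.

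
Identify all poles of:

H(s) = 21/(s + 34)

Pole is where denominator = 0: s + 34 = 0, so s = -34.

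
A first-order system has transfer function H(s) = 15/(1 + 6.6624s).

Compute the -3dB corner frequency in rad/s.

Corner frequency = 1/τ = 1/6.6624 = 0.15 rad/s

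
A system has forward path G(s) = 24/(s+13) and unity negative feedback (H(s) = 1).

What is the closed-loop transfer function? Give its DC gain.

T(s) = G/(1+GH) = [24/(s+13)] / [1 + 24/(s+13)] = 24/(s+13+24) = 24/(s+37). DC gain = 24/37 = 0.6486.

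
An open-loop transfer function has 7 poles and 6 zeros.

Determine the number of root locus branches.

Root locus has n branches where n = number of poles = 7.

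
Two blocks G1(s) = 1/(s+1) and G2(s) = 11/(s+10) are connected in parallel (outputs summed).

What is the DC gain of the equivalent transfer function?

Parallel: G_eq = G1 + G2. DC gain = G1(0) + G2(0) = 1/1 + 11/10 = 1 + 1.1 = 2.1.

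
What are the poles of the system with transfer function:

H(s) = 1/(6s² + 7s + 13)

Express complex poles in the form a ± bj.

Discriminant = 7² - 4×6×13 = 49 - 312 = -263 < 0, so the poles are a complex conjugate pair s = (-7 ± j√263)/(2×6). Real part = -7/(2×6) = -7/12 ≈ -0.5833; imaginary part = ±√263/(2×6) ≈ 1.3514. Poles: s = -0.5833 ± 1.3514j.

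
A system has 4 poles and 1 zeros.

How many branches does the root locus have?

Root locus has n branches where n = number of poles = 4.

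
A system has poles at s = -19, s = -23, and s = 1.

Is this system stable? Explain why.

Pole(s) at s = 1 are not in the left half-plane. System is unstable.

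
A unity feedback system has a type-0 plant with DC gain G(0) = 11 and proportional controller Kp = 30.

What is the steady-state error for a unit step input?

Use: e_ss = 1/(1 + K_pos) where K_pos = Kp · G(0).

K_pos = Kp · G(0) = 30 × 11 = 330. e_ss = 1/(1 + 330) = 0.0030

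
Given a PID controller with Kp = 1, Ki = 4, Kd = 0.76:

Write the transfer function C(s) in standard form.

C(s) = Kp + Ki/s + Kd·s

Substituting values: C(s) = 1 + 4/s + 0.76s = (0.76s² + s + 4)/s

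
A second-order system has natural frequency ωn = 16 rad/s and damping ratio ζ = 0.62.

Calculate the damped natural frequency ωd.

ωd = ωn√(1 - ζ²) = 16√(1 - 0.62²) = 12.55 rad/s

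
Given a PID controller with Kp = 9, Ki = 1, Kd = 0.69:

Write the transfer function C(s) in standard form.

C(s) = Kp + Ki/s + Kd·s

Substituting values: C(s) = 9 + 1/s + 0.69s = (0.69s² + 9s + 1)/s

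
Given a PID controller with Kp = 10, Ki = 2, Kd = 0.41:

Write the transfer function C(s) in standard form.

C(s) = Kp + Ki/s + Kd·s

Substituting values: C(s) = 10 + 2/s + 0.41s = (0.41s² + 10s + 2)/s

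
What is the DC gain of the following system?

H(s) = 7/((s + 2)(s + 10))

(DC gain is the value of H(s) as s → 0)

DC gain = H(0) = 7/(2 × 10) = 7/20 = 0.35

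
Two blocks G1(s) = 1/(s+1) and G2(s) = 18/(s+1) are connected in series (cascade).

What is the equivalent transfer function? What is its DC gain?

Series: multiply transfer functions. G_eq = 1/(s+1) × 18/(s+1) = 18/((s+1)(s+1)). DC gain = 18/(1×1) = 18.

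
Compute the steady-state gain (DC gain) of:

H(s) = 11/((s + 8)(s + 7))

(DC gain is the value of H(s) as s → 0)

DC gain = H(0) = 11/(8 × 7) = 11/56 = 0.1964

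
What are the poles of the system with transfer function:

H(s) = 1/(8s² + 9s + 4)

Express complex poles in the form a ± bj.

Discriminant = 9² - 4×8×4 = 81 - 128 = -47 < 0, so the poles are a complex conjugate pair s = (-9 ± j√47)/(2×8). Real part = -9/(2×8) = -9/16 = -0.5625; imaginary part = ±√47/(2×8) ≈ 0.4285. Poles: s = -0.5625 ± 0.4285j.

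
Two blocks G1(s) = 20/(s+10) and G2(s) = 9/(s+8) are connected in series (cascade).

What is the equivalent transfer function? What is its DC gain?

Series: multiply transfer functions. G_eq = 20/(s+10) × 9/(s+8) = 180/((s+10)(s+8)). DC gain = 180/(10×8) = 2.25.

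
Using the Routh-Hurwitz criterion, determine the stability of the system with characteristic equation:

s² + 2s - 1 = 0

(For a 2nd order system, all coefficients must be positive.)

Coefficients: 1, 2, -1. c=-1 not positive, so system is unstable.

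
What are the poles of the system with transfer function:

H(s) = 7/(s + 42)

Pole is where denominator = 0: s + 42 = 0, so s = -42.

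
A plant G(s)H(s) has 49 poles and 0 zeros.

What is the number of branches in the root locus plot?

Root locus has n branches where n = number of poles = 49.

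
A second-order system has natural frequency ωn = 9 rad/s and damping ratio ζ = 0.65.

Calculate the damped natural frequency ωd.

ωd = ωn√(1 - ζ²) = 9√(1 - 0.65²) = 6.84 rad/s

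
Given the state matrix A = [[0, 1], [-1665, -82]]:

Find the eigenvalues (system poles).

det(A - λI) = λ² - (-82)λ + 1665 = (λ - (-45))(λ - (-37)). Eigenvalues: -45, -37.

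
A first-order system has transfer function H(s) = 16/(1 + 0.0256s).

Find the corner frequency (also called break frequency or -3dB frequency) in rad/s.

Corner frequency = 1/τ = 1/0.0256 = 39.062 rad/s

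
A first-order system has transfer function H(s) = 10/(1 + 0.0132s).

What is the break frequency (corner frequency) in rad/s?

Corner frequency = 1/τ = 1/0.0132 = 75.758 rad/s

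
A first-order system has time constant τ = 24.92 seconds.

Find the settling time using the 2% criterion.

For first-order system, 2% settling time ≈ 4τ = 4 × 24.92 = 99.68 s.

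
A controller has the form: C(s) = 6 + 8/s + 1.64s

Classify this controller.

This is a Proportional-Integral-Derivative (PID) controller.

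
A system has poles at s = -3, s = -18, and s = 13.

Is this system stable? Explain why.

Pole(s) at s = 13 are not in the left half-plane. System is unstable.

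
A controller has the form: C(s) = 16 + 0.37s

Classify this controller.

This is a Proportional-Derivative (PD) controller.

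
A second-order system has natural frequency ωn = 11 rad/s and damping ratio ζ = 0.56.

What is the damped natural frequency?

ωd = ωn√(1 - ζ²) = 11√(1 - 0.56²) = 9.11 rad/s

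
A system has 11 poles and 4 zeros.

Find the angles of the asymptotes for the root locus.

n - m = 11 - 4 = 7. Angles: θk = (2k + 1)·180°/7 = 25.71°, 77.14°, 128.57°, 180°, 231.43°, 282.86°, 334.29°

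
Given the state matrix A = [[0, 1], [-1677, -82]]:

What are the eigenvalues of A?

det(A - λI) = λ² - (-82)λ + 1677 = (λ - (-39))(λ - (-43)). Eigenvalues: -39, -43.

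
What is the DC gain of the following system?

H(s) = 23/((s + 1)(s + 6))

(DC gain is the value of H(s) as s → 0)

DC gain = H(0) = 23/(1 × 6) = 23/6 = 3.8333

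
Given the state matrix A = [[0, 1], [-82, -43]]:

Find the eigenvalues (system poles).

det(A - λI) = λ² - (-43)λ + 82 = (λ - (-2))(λ - (-41)). Eigenvalues: -2, -41.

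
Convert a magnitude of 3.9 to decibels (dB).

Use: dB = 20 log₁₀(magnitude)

dB = 20 log₁₀(3.9) = 11.8 dB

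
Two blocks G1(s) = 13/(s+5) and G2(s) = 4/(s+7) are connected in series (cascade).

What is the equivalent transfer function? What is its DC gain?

Series: multiply transfer functions. G_eq = 13/(s+5) × 4/(s+7) = 52/((s+5)(s+7)). DC gain = 52/(5×7) = 1.4857.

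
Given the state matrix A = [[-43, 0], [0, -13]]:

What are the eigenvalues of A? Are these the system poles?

For diagonal matrix, eigenvalues are diagonal entries: λ₁ = -43, λ₂ = -13. Eigenvalues of A = system poles.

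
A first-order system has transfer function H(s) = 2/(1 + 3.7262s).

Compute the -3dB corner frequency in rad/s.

Corner frequency = 1/τ = 1/3.7262 = 0.268 rad/s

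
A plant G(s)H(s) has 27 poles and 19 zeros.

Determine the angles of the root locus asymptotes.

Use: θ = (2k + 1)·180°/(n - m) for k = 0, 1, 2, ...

n - m = 27 - 19 = 8. Angles: θk = (2k + 1)·180°/8 = 22.5°, 67.5°, 112.5°, 157.5°, 202.5°, 247.5°, 292.5°, 337.5°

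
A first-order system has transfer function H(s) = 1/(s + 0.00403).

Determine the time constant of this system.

For H(s) = 1/(s + 1/τ), the pole is at -1/τ = -0.00403, so τ = 1/0.00403 = 248.1 s.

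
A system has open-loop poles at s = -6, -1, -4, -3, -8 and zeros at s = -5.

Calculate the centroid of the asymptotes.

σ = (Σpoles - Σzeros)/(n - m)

σ = (Σpoles - Σzeros)/(n - m) = (-22 - (-5))/(5 - 1) = -17/4 = -4.25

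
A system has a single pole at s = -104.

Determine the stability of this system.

Pole at s = -104 is in the left half-plane. Stable.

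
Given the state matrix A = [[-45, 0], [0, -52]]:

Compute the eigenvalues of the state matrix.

For diagonal matrix, eigenvalues are diagonal entries: λ₁ = -45, λ₂ = -52.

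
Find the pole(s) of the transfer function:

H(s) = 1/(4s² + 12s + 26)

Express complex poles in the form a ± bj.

Discriminant = 12² - 4×4×26 = 144 - 416 = -272 < 0, so the poles are a complex conjugate pair s = (-12 ± j√272)/(2×4). Real part = -12/(2×4) = -12/8 = -1.5; imaginary part = ±√272/(2×4) ≈ 2.0616. Poles: s = -1.5 ± 2.0616j.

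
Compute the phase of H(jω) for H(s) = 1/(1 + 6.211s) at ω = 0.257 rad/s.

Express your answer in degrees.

Phase = -arctan(ωτ) = -arctan(0.257 × 6.211) = -57.9°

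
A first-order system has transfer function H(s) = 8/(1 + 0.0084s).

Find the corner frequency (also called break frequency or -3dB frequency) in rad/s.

Corner frequency = 1/τ = 1/0.0084 = 119.048 rad/s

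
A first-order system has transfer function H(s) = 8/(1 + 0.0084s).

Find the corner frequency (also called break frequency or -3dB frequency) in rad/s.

Corner frequency = 1/τ = 1/0.0084 = 119.048 rad/s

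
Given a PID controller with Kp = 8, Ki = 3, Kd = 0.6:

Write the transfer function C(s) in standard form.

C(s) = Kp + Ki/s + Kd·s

Substituting values: C(s) = 8 + 3/s + 0.6s = (0.6s² + 8s + 3)/s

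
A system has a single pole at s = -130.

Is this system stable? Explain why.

Pole at s = -130 is in the left half-plane. Stable.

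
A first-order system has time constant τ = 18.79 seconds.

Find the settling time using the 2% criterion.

For first-order system, 2% settling time ≈ 4τ = 4 × 18.79 = 75.16 s.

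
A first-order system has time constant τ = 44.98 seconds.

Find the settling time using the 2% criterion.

For first-order system, 2% settling time ≈ 4τ = 4 × 44.98 = 179.92 s.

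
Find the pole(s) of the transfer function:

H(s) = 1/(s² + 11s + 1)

Discriminant = 11² - 4×1×1 = 121 - 4 = 117 > 0, so two distinct real poles. Using quadratic formula: s = (-11 ± √117)/(2×1) = (-11 ± √117)/2, with √117 ≈ 10.8167. s₁ ≈ -0.0917, s₂ ≈ -10.9083. Poles: s₁ = -0.0917, s₂ = -10.9083.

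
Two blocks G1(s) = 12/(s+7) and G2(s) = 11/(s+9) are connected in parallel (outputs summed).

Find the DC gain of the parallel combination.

Parallel: G_eq = G1 + G2. DC gain = G1(0) + G2(0) = 12/7 + 11/9 = 1.7143 + 1.2222 = 2.9365.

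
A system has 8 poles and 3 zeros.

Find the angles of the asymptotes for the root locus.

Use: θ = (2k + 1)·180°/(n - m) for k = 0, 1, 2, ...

n - m = 8 - 3 = 5. Angles: θk = (2k + 1)·180°/5 = 36°, 108°, 180°, 252°, 324°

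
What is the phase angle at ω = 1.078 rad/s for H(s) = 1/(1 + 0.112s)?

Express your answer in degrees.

Phase = -arctan(ωτ) = -arctan(1.078 × 0.112) = -6.9°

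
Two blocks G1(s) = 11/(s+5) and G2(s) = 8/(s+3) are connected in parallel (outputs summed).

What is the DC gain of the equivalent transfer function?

Parallel: G_eq = G1 + G2. DC gain = G1(0) + G2(0) = 11/5 + 8/3 = 2.2 + 2.6667 = 4.8667.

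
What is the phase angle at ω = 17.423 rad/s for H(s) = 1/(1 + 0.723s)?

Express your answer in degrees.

Phase = -arctan(ωτ) = -arctan(17.423 × 0.723) = -85.5°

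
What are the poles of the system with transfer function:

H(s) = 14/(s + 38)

Pole is where denominator = 0: s + 38 = 0, so s = -38.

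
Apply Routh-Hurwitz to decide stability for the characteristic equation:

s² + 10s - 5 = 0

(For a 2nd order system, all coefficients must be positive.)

Coefficients: 1, 10, -5. c=-5 not positive, so system is unstable.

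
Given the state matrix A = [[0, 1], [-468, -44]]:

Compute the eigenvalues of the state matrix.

det(A - λI) = λ² - (-44)λ + 468 = (λ - (-26))(λ - (-18)). Eigenvalues: -26, -18.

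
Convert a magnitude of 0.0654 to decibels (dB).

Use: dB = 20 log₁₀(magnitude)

dB = 20 log₁₀(0.0654) = -23.7 dB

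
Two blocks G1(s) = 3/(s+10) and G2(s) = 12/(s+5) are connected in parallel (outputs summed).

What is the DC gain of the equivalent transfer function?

Parallel: G_eq = G1 + G2. DC gain = G1(0) + G2(0) = 3/10 + 12/5 = 0.3 + 2.4 = 2.7.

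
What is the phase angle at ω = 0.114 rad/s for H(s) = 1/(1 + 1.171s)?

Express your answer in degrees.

Phase = -arctan(ωτ) = -arctan(0.114 × 1.171) = -7.6°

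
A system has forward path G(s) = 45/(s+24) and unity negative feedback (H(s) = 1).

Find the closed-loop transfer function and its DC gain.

T(s) = G/(1+GH) = [45/(s+24)] / [1 + 45/(s+24)] = 45/(s+24+45) = 45/(s+69). DC gain = 45/69 = 0.6522.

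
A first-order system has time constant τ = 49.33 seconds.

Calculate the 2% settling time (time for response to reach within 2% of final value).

For first-order system, 2% settling time ≈ 4τ = 4 × 49.33 = 197.32 s.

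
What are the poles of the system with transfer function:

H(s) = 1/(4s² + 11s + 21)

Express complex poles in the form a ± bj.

Discriminant = 11² - 4×4×21 = 121 - 336 = -215 < 0, so the poles are a complex conjugate pair s = (-11 ± j√215)/(2×4). Real part = -11/(2×4) = -11/8 = -1.375; imaginary part = ±√215/(2×4) ≈ 1.8329. Poles: s = -1.375 ± 1.8329j.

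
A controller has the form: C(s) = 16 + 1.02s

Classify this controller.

This is a Proportional-Derivative (PD) controller.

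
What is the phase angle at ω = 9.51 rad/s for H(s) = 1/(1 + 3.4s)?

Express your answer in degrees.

Phase = -arctan(ωτ) = -arctan(9.51 × 3.4) = -88.2°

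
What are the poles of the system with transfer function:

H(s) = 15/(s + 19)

Pole is where denominator = 0: s + 19 = 0, so s = -19.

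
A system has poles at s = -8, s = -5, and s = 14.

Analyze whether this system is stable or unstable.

Pole(s) at s = 14 are not in the left half-plane. System is unstable.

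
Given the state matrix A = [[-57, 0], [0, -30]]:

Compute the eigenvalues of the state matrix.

For diagonal matrix, eigenvalues are diagonal entries: λ₁ = -57, λ₂ = -30.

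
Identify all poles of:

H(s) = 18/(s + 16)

Pole is where denominator = 0: s + 16 = 0, so s = -16.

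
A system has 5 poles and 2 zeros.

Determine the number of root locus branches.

Root locus has n branches where n = number of poles = 5.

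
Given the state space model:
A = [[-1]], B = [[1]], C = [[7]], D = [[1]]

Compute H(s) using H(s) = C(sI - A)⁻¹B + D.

(sI - A)⁻¹ = 1/(s + 1). H(s) = 7×1/(s + 1) + 1 = (s + 8)/(s + 1).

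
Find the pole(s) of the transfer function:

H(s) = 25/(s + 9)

Pole is where denominator = 0: s + 9 = 0, so s = -9.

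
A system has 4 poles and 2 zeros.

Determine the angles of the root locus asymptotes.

n - m = 4 - 2 = 2. Angles: θk = (2k + 1)·180°/2 = 90°, 270°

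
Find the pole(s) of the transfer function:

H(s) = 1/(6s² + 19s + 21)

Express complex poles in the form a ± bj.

Discriminant = 19² - 4×6×21 = 361 - 504 = -143 < 0, so the poles are a complex conjugate pair s = (-19 ± j√143)/(2×6). Real part = -19/(2×6) = -19/12 ≈ -1.5833; imaginary part = ±√143/(2×6) ≈ 0.9965. Poles: s = -1.5833 ± 0.9965j.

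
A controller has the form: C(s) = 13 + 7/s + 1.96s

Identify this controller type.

This is a Proportional-Integral-Derivative (PID) controller.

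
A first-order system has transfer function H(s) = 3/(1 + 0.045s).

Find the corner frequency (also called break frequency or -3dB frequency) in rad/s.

Corner frequency = 1/τ = 1/0.045 = 22.222 rad/s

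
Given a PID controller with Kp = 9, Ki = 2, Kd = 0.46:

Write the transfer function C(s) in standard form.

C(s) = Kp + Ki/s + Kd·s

Substituting values: C(s) = 9 + 2/s + 0.46s = (0.46s² + 9s + 2)/s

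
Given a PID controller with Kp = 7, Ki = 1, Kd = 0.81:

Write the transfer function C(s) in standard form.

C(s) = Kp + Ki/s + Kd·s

Substituting values: C(s) = 7 + 1/s + 0.81s = (0.81s² + 7s + 1)/s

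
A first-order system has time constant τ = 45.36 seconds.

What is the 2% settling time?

For first-order system, 2% settling time ≈ 4τ = 4 × 45.36 = 181.44 s.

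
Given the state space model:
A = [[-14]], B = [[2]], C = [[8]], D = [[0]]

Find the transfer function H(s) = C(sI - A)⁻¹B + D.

(sI - A)⁻¹ = 1/(s + 14). H(s) = 8 × 2/(s + 14) + 0 = 16/(s + 14).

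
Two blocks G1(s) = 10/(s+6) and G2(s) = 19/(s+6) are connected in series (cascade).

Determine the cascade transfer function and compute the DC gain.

Series: multiply transfer functions. G_eq = 10/(s+6) × 19/(s+6) = 190/((s+6)(s+6)). DC gain = 190/(6×6) = 5.2778.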